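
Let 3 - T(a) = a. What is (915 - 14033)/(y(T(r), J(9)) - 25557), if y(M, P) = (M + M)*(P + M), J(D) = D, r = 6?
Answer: 13118/25593 ≈ 0.51256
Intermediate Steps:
T(a) = 3 - a
y(M, P) = 2*M*(M + P) (y(M, P) = (2*M)*(M + P) = 2*M*(M + P))
(915 - 14033)/(y(T(r), J(9)) - 25557) = (915 - 14033)/(2*(3 - 1*6)*((3 - 1*6) + 9) - 25557) = -13118/(2*(3 - 6)*((3 - 6) + 9) - 25557) = -13118/(2*(-3)*(-3 + 9) - 25557) = -13118/(2*(-3)*6 - 25557) = -13118/(-36 - 25557) = -13118/(-25593) = -13118*(-1/25593) = 13118/25593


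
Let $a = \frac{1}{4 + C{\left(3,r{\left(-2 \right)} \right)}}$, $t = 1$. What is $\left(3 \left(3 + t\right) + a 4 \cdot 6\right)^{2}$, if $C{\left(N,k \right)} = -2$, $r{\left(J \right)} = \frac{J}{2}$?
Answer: $576$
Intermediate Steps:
$r{\left(J \right)} = \frac{J}{2}$ ($r{\left(J \right)} = J \frac{1}{2} = \frac{J}{2}$)
$a = \frac{1}{2}$ ($a = \frac{1}{4 - 2} = \frac{1}{2} \approx 0.5$)
$\left(3 \left(3 + t\right) + a 4 \cdot 6\right)^{2} = \left(3 \left(3 + 1\right) + \frac{1}{2} \cdot 4 \cdot 6\right)^{2} = \left(3 \cdot 4 + 2 \cdot 6\right)^{2} = \left(12 + 12\right)^{2} = 24^{2} = 576$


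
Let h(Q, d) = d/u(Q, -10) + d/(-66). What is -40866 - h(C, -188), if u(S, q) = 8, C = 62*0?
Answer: -2695793/66 ≈ -40845.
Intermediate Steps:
C = 0
h(Q, d) = 29*d/264 (h(Q, d) = d/8 + d/(-66) = d*(1/8) + d*(-1/66) = d/8 - d/66 = 29*d/264)
-40866 - h(C, -188) = -40866 - 29*(-188)/264 = -40866 - 1*(-1363/66) = -40866 + 1363/66 = -2695793/66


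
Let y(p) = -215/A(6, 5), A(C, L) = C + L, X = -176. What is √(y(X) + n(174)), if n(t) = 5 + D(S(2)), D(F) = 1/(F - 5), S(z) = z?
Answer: I*√16203/33 ≈ 3.8573*I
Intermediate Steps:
D(F) = 1/(-5 + F)
y(p) = -215/11 (y(p) = -215/(6 + 5) = -215/11)
n(t) = 14/3 (n(t) = 5 + 1/(-5 + 2) = 5 + 1/(-3) = 5 - ⅓ = 14/3)
√(y(X) + n(174)) = √(-215/11 + 14/3) = √(-491/33) = I*√16203/33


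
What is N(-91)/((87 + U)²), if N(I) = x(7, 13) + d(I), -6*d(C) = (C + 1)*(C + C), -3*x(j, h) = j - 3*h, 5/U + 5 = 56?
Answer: -3536493/9865682 ≈ -0.35846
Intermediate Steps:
U = 5/51 (U = 5/(-5 + 56) = 5/51 ≈ 0.098039)
x(j, h) = h - j/3 (x(j, h) = -(j - 3*h)/3 = h - j/3)
d(C) = -C*(1 + C)/3 (d(C) = -(C + 1)*(C + C)/6 = -(1 + C)*2*C/6 = -C*(1 + C)/3)
N(I) = 32/3 - I*(1 + I)/3 (N(I) = (13 - ⅓*7) - I*(1 + I)/3 = (13 - 7/3) - I*(1 + I)/3 = 32/3 - I*(1 + I)/3)
N(-91)/((87 + U)²) = (32/3 - ⅓*(-91)*(1 - 91))/((87 + 5/51)²) = (32/3 - ⅓*(-91)*(-90))/((4442/51)²) = (32/3 - 2730)/(19731364/2601) = -8158/3*2601/19731364 = -3536493/9865682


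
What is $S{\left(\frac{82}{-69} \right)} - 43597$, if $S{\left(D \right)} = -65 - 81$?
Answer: $-43743$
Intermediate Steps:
$S{\left(D \right)} = -146$ ($S{\left(D \right)} = -65 - 81 = -146$)
$S{\left(\frac{82}{-69} \right)} - 43597 = -146 - 43597 = -43743$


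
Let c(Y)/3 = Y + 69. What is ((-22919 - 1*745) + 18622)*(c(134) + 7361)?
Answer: -40184740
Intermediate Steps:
c(Y) = 207 + 3*Y (c(Y) = 3*(Y + 69) = 3*(69 + Y) = 207 + 3*Y)
((-22919 - 1*745) + 18622)*(c(134) + 7361) = ((-22919 - 1*745) + 18622)*((207 + 3*134) + 7361) = ((-22919 - 745) + 18622)*((207 + 402) + 7361) = (-23664 + 18622)*(609 + 7361) = -5042*7970 = -40184740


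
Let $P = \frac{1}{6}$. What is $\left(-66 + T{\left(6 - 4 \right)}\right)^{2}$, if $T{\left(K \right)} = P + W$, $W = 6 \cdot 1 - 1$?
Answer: $\frac{133225}{36} \approx 3700.7$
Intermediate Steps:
$P = \frac{1}{6} \approx 0.16667$
$W = 5$ ($W = 6 - 1 = 5$)
$T{\left(K \right)} = \frac{31}{6}$ ($T{\left(K \right)} = \frac{1}{6} + 5 = \frac{31}{6}$)
$\left(-66 + T{\left(6 - 4 \right)}\right)^{2} = \left(-66 + \frac{31}{6}\right)^{2} = \left(- \frac{365}{6}\right)^{2} = \frac{133225}{36}$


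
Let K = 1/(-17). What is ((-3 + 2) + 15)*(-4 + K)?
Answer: -966/17 ≈ -56.824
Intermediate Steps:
K = -1/17 ≈ -0.058824
((-3 + 2) + 15)*(-4 + K) = ((-3 + 2) + 15)*(-4 - 1/17) = (-1 + 15)*(-69/17) = 14*(-69/17) = -966/17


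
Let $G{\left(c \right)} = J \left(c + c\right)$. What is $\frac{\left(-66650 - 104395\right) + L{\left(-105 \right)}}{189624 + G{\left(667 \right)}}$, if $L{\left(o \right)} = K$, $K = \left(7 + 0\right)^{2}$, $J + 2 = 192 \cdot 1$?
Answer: $- \frac{42749}{110771} \approx -0.38592$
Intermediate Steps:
$J = 190$ ($J = -2 + 192 \cdot 1 = -2 + 192 = 190$)
$G{\left(c \right)} = 380 c$ ($G{\left(c \right)} = 190 \left(c + c\right) = 190 \cdot 2 c = 380 c$)
$K = 49$ ($K = 7^{2} = 49$)
$L{\left(o \right)} = 49$
$\frac{\left(-66650 - 104395\right) + L{\left(-105 \right)}}{189624 + G{\left(667 \right)}} = \frac{\left(-66650 - 104395\right) + 49}{189624 + 380 \cdot 667} = \frac{-171045 + 49}{189624 + 253460} = - \frac{170996}{443084} = \left(-170996\right) \frac{1}{443084} = - \frac{42749}{110771}$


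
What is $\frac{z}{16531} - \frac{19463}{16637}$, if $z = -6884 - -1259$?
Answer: $- \frac{415325978}{275026247} \approx -1.5101$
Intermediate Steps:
$z = -5625$ ($z = -6884 + 1259 = -5625$)
$\frac{z}{16531} - \frac{19463}{16637} = - \frac{5625}{16531} - \frac{19463}{16637} = - \frac{415325978}{275026247}$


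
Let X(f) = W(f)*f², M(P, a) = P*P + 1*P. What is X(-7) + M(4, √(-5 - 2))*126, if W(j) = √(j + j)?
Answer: 2520 + 49*I*√14 ≈ 2520.0 + 183.34*I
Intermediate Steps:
M(P, a) = P + P² (M(P, a) = P² + P = P + P²)
W(j) = √2*√j (W(j) = √(2*j) = √2*√j)
X(f) = √2*f^(5/2) (X(f) = (√2*√f)*f² = √2*f^(5/2))
X(-7) + M(4, √(-5 - 2))*126 = √2*(-7)^(5/2) + (4*(1 + 4))*126 = √2*(49*I*√7) + (4*5)*126 = 49*I*√14 + 20*126 = 49*I*√14 + 2520 = 2520 + 49*I*√14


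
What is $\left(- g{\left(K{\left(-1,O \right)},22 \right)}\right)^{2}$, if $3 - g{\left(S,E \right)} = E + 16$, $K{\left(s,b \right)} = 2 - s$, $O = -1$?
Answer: $1225$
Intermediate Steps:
$g{\left(S,E \right)} = -13 - E$ ($g{\left(S,E \right)} = 3 - \left(E + 16\right) = 3 - \left(16 + E\right) = -13 - E$)
$\left(- g{\left(K{\left(-1,O \right)},22 \right)}\right)^{2} = \left(- (-13 - 22)\right)^{2} = \left(\left(-1\right) \left(-35\right)\right)^{2} = 35^{2} = 1225$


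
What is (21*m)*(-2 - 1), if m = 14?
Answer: -882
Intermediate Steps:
(21*m)*(-2 - 1) = (21*14)*(-2 - 1) = 294*(-3) = -882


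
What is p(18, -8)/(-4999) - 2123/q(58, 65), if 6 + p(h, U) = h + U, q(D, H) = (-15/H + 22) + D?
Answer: -137971549/5183963 ≈ -26.615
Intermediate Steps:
q(D, H) = 22 + D - 15/H (q(D, H) = (22 - 15/H) + D = 22 + D - 15/H)
p(h, U) = -6 + U + h (p(h, U) = -6 + (h + U) = -6 + (U + h) = -6 + U + h)
p(18, -8)/(-4999) - 2123/q(58, 65) = (-6 - 8 + 18)/(-4999) - 2123/(22 + 58 - 15/65) = 4*(-1/4999) - 2123/(22 + 58 - 15*1/65) = -4/4999 - 2123/(22 + 58 - 3/13) = -4/4999 - 2123/1037/13 = -4/4999 - 2123*13/1037 = -4/4999 - 27599/1037 = -137971549/5183963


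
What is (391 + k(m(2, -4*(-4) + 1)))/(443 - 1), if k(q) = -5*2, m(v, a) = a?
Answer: 381/442 ≈ 0.86199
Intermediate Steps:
k(q) = -10
(391 + k(m(2, -4*(-4) + 1)))/(443 - 1) = (391 - 10)/(443 - 1) = 381/442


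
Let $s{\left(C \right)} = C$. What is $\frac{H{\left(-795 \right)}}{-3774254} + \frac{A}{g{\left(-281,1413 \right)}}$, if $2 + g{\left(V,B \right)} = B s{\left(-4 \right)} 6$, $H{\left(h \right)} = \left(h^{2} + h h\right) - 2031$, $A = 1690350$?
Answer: $- \frac{291936834603}{5818184098} \approx -50.177$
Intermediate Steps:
$H{\left(h \right)} = -2031 + 2 h^{2}$ ($H{\left(h \right)} = \left(h^{2} + h^{2}\right) - 2031 = 2 h^{2} - 2031 = -2031 + 2 h^{2}$)
$g{\left(V,B \right)} = -2 - 24 B$ ($g{\left(V,B \right)} = -2 + B \left(-4\right) 6 = -2 + - 4 B 6 = -2 - 24 B$)
$\frac{H{\left(-795 \right)}}{-3774254} + \frac{A}{g{\left(-281,1413 \right)}} = \frac{-2031 + 2 \left(-795\right)^{2}}{-3774254} + \frac{1690350}{-2 - 33912} = \left(-2031 + 2 \cdot 632025\right) \left(- \frac{1}{3774254}\right) + \frac{1690350}{-2 - 33912} = \left(-2031 + 1264050\right) \left(- \frac{1}{3774254}\right) + \frac{1690350}{-33914} = 1262019 \left(- \frac{1}{3774254}\right) + 1690350 \left(- \frac{1}{33914}\right) = - \frac{114729}{343114} - \frac{845175}{16957} = - \frac{291936834603}{5818184098}$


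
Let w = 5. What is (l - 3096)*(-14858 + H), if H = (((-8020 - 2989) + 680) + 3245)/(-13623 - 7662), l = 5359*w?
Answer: -681336438614/1935 ≈ -3.5211e+8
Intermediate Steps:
l = 26795 (l = 5359*5 = 26795)
H = 644/1935 (H = ((-11009 + 680) + 3245)/(-21285) = (-10329 + 3245)*(-1/21285) = -7084*(-1/21285) = 644/1935 ≈ 0.33282)
(l - 3096)*(-14858 + H) = (26795 - 3096)*(-14858 + 644/1935) = 23699*(-28749586/1935) = -681336438614/1935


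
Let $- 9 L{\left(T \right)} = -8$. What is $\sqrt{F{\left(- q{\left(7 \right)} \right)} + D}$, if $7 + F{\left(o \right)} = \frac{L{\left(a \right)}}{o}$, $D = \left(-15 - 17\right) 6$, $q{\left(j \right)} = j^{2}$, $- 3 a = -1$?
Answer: $\frac{i \sqrt{87767}}{21} \approx 14.107 i$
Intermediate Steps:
$a = \frac{1}{3}$ ($a = \left(- \frac{1}{3}\right) \left(-1\right) = \frac{1}{3} \approx 0.33333$)
$L{\left(T \right)} = \frac{8}{9}$ ($L{\left(T \right)} = \left(- \frac{1}{9}\right) \left(-8\right) = \frac{8}{9}$)
$D = -192$ ($D = \left(-15 - 17\right) 6 = \left(-32\right) 6 = -192$)
$F{\left(o \right)} = -7 + \frac{8}{9 o}$
$\sqrt{F{\left(- q{\left(7 \right)} \right)} + D} = \sqrt{\left(-7 + \frac{8}{9 \left(- 7^{2}\right)}\right) - 192} = \sqrt{\left(-7 + \frac{8}{9 \left(\left(-1\right) 49\right)}\right) - 192} = \sqrt{\left(-7 + \frac{8}{9 \left(-49\right)}\right) - 192} = \sqrt{\left(-7 + \frac{8}{9} \left(- \frac{1}{49}\right)\right) - 192} = \sqrt{\left(-7 - \frac{8}{441}\right) - 192} = \sqrt{- \frac{3095}{441} - 192} = \sqrt{- \frac{87767}{441}} = \frac{i \sqrt{87767}}{21}$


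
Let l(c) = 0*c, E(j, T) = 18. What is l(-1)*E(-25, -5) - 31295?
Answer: -31295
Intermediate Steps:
l(c) = 0
l(-1)*E(-25, -5) - 31295 = 0*18 - 31295 = 0 - 31295 = -31295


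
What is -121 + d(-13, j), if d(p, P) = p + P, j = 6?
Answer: -128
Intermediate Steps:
d(p, P) = P + p
-121 + d(-13, j) = -121 + (6 - 13) = -121 - 7 = -128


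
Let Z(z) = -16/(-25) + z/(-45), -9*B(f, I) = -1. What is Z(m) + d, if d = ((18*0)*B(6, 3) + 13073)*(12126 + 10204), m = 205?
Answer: 65682019369/225 ≈ 2.9192e+8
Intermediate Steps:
B(f, I) = ⅑ (B(f, I) = -⅑*(-1) = ⅑)
Z(z) = 16/25 - z/45 (Z(z) = -16*(-1/25) + z*(-1/45) = 16/25 - z/45)
d = 291920090 (d = ((18*0)*(⅑) + 13073)*(12126 + 10204) = (0*(⅑) + 13073)*22330 = (0 + 13073)*22330 = 13073*22330 = 291920090)
Z(m) + d = (16/25 - 1/45*205) + 291920090 = (16/25 - 41/9) + 291920090 = -881/225 + 291920090 = 65682019369/225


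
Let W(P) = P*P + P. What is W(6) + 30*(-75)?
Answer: -2208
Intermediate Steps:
W(P) = P + P² (W(P) = P² + P = P + P²)
W(6) + 30*(-75) = 6*(1 + 6) + 30*(-75) = 6*7 - 2250 = 42 - 2250 = -2208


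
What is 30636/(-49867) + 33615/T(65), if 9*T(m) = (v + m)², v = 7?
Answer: 184292541/3191488 ≈ 57.745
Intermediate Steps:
T(m) = (7 + m)²/9
30636/(-49867) + 33615/T(65) = 30636/(-49867) + 33615/(((7 + 65)²/9)) = 30636*(-1/49867) + 33615/(((⅑)*72²)) = -30636/49867 + 33615/(((⅑)*5184)) = -30636/49867 + 33615/576 = -30636/49867 + 33615*(1/576) = -30636/49867 + 3735/64 = 184292541/3191488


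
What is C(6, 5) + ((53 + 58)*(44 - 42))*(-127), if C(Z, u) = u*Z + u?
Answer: -28159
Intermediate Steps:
C(Z, u) = u + Z*u (C(Z, u) = Z*u + u = u + Z*u)
C(6, 5) + ((53 + 58)*(44 - 42))*(-127) = 5*(1 + 6) + ((53 + 58)*(44 - 42))*(-127) = 5*7 + (111*2)*(-127) = 35 + 222*(-127) = 35 - 28194 = -28159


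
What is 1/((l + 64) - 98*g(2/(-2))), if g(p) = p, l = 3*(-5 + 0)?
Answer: 1/147 ≈ 0.0068027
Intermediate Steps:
l = -15 (l = 3*(-5) = -15)
1/((l + 64) - 98*g(2/(-2))) = 1/((-15 + 64) - 196/(-2)) = 1/(49 - 196*(-1)/2) = 1/(49 - 98*(-1)) = 1/(49 + 98) = 1/147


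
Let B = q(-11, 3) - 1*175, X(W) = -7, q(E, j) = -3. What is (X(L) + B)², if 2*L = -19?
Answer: 34225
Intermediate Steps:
L = -19/2 (L = (½)*(-19) = -19/2 ≈ -9.5000)
B = -178 (B = -3 - 1*175 = -3 - 175 = -178)
(X(L) + B)² = (-7 - 178)² = (-185)² = 34225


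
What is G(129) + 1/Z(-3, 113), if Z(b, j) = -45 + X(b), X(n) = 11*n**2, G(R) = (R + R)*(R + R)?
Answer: 3594457/54 ≈ 66564.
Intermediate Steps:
G(R) = 4*R**2 (G(R) = (2*R)*(2*R) = 4*R**2)
Z(b, j) = -45 + 11*b**2
G(129) + 1/Z(-3, 113) = 4*129**2 + 1/(-45 + 11*(-3)**2) = 4*16641 + 1/(-45 + 11*9) = 66564 + 1/(-45 + 99) = 66564 + 1/54 = 3594457/54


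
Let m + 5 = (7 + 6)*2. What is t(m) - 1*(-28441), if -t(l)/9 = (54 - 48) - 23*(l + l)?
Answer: 37081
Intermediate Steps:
m = 21 (m = -5 + (7 + 6)*2 = -5 + 13*2 = -5 + 26 = 21)
t(l) = -54 + 414*l (t(l) = -9*((54 - 48) - 23*(l + l)) = -9*(6 - 46*l) = -54 + 414*l)
t(m) - 1*(-28441) = (-54 + 414*21) - 1*(-28441) = (-54 + 8694) + 28441 = 8640 + 28441 = 37081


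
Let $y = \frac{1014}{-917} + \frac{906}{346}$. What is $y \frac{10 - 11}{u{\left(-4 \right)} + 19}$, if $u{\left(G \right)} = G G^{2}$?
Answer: $\frac{79993}{2379615} \approx 0.033616$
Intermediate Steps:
$u{\left(G \right)} = G^{3}$
$y = \frac{239979}{158641}$ ($y = 1014 \left(- \frac{1}{917}\right) + 906 \cdot \frac{1}{346} = - \frac{1014}{917} + \frac{453}{173} = \frac{239979}{158641} \approx 1.5127$)
$y \frac{10 - 11}{u{\left(-4 \right)} + 19} = \frac{239979 \frac{10 - 11}{\left(-4\right)^{3} + 19}}{158641} = \frac{239979 \left(- \frac{1}{-64 + 19}\right)}{158641} = \frac{239979 \left(- \frac{1}{-45}\right)}{158641} = \frac{239979 \left(\left(-1\right) \left(- \frac{1}{45}\right)\right)}{158641} = \frac{239979}{158641} \cdot \frac{1}{45} = \frac{79993}{2379615}$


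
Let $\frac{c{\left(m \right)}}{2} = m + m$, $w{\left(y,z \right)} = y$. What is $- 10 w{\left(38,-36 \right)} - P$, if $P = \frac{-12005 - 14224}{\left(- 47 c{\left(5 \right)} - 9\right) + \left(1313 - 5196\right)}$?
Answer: $- \frac{1862389}{4832} \approx -385.43$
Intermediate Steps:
$c{\left(m \right)} = 4 m$ ($c{\left(m \right)} = 2 \left(m + m\right) = 2 \cdot 2 m = 4 m$)
$P = \frac{26229}{4832}$ ($P = \frac{-12005 - 14224}{\left(- 47 \cdot 4 \cdot 5 - 9\right) + \left(1313 - 5196\right)} = - \frac{26229}{\left(\left(-47\right) 20 - 9\right) + \left(1313 - 5196\right)} = - \frac{26229}{\left(-940 - 9\right) - 3883} = - \frac{26229}{-949 - 3883} = - \frac{26229}{-4832} = \left(-26229\right) \left(- \frac{1}{4832}\right) = \frac{26229}{4832} \approx 5.4282$)
$- 10 w{\left(38,-36 \right)} - P = \left(-10\right) 38 - \frac{26229}{4832} = -380 - \frac{26229}{4832} = - \frac{1862389}{4832}$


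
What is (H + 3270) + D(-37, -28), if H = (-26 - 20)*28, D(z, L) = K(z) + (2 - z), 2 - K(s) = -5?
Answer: 2028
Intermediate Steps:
K(s) = 7 (K(s) = 2 - 1*(-5) = 2 + 5 = 7)
D(z, L) = 9 - z (D(z, L) = 7 + (2 - z) = 9 - z)
H = -1288 (H = -46*28 = -1288)
(H + 3270) + D(-37, -28) = (-1288 + 3270) + (9 - 1*(-37)) = 1982 + (9 + 37) = 1982 + 46 = 2028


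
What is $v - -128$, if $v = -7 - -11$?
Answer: $132$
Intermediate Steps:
$v = 4$ ($v = -7 + 11 = 4$)
$v - -128 = 4 - -128 = 4 + 128 = 132$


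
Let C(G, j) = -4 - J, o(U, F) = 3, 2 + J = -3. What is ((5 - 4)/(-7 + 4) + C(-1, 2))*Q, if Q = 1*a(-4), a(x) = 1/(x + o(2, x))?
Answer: -⅔ ≈ -0.66667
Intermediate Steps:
J = -5 (J = -2 - 3 = -5)
a(x) = 1/(3 + x) (a(x) = 1/(x + 3) = 1/(3 + x))
C(G, j) = 1 (C(G, j) = -4 - 1*(-5) = -4 + 5 = 1)
Q = -1 (Q = 1/(3 - 4) = 1/(-1) = 1*(-1) = -1)
((5 - 4)/(-7 + 4) + C(-1, 2))*Q = ((5 - 4)/(-7 + 4) + 1)*(-1) = (1/(-3) + 1)*(-1) = (1*(-⅓) + 1)*(-1) = (-⅓ + 1)*(-1) = (⅔)*(-1) = -⅔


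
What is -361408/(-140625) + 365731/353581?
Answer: 179217923923/49722328125 ≈ 3.6044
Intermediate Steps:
-361408/(-140625) + 365731/353581 = -361408*(-1/140625) + 365731*(1/353581) = 361408/140625 + 365731/353581 = 179217923923/49722328125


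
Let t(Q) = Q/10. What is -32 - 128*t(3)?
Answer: -352/5 ≈ -70.400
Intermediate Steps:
t(Q) = Q/10 (t(Q) = Q*(⅒) = Q/10)
-32 - 128*t(3) = -32 - 64*3/5 = -32 - 128*3/10 = -32 - 192/5 = -352/5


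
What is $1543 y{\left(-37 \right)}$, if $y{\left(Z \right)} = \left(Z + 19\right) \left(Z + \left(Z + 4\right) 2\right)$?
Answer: $2860722$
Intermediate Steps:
$y{\left(Z \right)} = \left(8 + 3 Z\right) \left(19 + Z\right)$ ($y{\left(Z \right)} = \left(19 + Z\right) \left(Z + \left(4 + Z\right) 2\right) = \left(19 + Z\right) \left(Z + \left(8 + 2 Z\right)\right) = \left(19 + Z\right) \left(8 + 3 Z\right) = \left(8 + 3 Z\right) \left(19 + Z\right)$)
$1543 y{\left(-37 \right)} = 1543 \left(152 + 3 \left(-37\right)^{2} + 65 \left(-37\right)\right) = 1543 \left(152 + 3 \cdot 1369 - 2405\right) = 1543 \left(152 + 4107 - 2405\right) = 1543 \cdot 1854 = 2860722$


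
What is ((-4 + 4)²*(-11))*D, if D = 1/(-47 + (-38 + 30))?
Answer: 0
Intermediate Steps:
D = -1/55 (D = 1/(-47 - 8) = 1/(-55) = -1/55 ≈ -0.018182)
((-4 + 4)²*(-11))*D = ((-4 + 4)²*(-11))*(-1/55) = (0²*(-11))*(-1/55) = (0*(-11))*(-1/55) = 0*(-1/55) = 0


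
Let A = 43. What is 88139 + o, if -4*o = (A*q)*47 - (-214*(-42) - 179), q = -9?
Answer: 189777/2 ≈ 94889.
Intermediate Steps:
o = 13499/2 (o = -((43*(-9))*47 - (-214*(-42) - 179))/4 = -(-387*47 - (8988 - 179))/4 = -(-18189 - 1*8809)/4 = -(-18189 - 8809)/4 = -¼*(-26998) = 13499/2 ≈ 6749.5)
88139 + o = 88139 + 13499/2 = 189777/2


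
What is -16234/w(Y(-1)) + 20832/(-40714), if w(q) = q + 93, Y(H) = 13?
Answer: -165789817/1078921 ≈ -153.66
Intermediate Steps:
w(q) = 93 + q
-16234/w(Y(-1)) + 20832/(-40714) = -16234/(93 + 13) + 20832/(-40714) = -16234/106 + 20832*(-1/40714) = -16234*1/106 - 10416/20357 = -8117/53 - 10416/20357 = -165789817/1078921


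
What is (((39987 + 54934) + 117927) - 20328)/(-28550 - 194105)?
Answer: -38504/44531 ≈ -0.86466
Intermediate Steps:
(((39987 + 54934) + 117927) - 20328)/(-28550 - 194105) = ((94921 + 117927) - 20328)/(-222655) = (212848 - 20328)*(-1/222655) = 192520*(-1/222655) = -38504/44531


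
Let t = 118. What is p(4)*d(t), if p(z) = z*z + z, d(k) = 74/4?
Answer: 370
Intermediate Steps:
d(k) = 37/2 (d(k) = 74*(¼) = 37/2)
p(z) = z + z² (p(z) = z² + z = z + z²)
p(4)*d(t) = (4*(1 + 4))*(37/2) = (4*5)*(37/2) = 20*(37/2) = 370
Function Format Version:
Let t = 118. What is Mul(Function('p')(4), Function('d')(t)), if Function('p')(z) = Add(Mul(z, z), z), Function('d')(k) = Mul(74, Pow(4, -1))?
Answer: 370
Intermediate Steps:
Function('d')(k) = Rational(37, 2) (Function('d')(k) = Mul(74, Rational(1, 4)) = Rational(37, 2))
Function('p')(z) = Add(z, Pow(z, 2)) (Function('p')(z) = Add(Pow(z, 2), z) = Add(z, Pow(z, 2)))
Mul(Function('p')(4), Function('d')(t)) = Mul(Mul(4, Add(1, 4)), Rational(37, 2)) = Mul(Mul(4, 5), Rational(37, 2)) = Mul(20, Rational(37, 2)) = 370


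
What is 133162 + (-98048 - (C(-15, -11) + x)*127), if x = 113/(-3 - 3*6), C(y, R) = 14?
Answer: 714407/21 ≈ 34019.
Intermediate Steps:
x = -113/21 (x = 113/(-3 - 18) = 113/(-21) = 113*(-1/21) = -113/21 ≈ -5.3810)
133162 + (-98048 - (C(-15, -11) + x)*127) = 133162 + (-98048 - (14 - 113/21)*127) = 133162 + (-98048 - 181*127/21) = 133162 + (-98048 - 1*22987/21) = 133162 + (-98048 - 22987/21) = 133162 - 2081995/21 = 714407/21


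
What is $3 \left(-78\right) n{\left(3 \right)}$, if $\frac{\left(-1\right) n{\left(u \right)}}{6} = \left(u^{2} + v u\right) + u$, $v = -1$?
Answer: $12636$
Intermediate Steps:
$n{\left(u \right)} = - 6 u^{2}$ ($n{\left(u \right)} = - 6 \left(\left(u^{2} - u\right) + u\right) = - 6 u^{2}$)
$3 \left(-78\right) n{\left(3 \right)} = 3 \left(-78\right) \left(- 6 \cdot 3^{2}\right) = - 234 \left(\left(-6\right) 9\right) = \left(-234\right) \left(-54\right) = 12636$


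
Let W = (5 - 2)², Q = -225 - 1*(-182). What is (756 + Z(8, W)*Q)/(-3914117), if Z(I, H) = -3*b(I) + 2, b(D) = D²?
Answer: -8926/3914117 ≈ -0.0022805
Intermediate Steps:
Q = -43 (Q = -225 + 182 = -43)
W = 9 (W = 3² = 9)
Z(I, H) = 2 - 3*I² (Z(I, H) = -3*I² + 2 = 2 - 3*I²)
(756 + Z(8, W)*Q)/(-3914117) = (756 + (2 - 3*8²)*(-43))/(-3914117) = (756 + (2 - 3*64)*(-43))*(-1/3914117) = (756 + (2 - 192)*(-43))*(-1/3914117) = (756 - 190*(-43))*(-1/3914117) = (756 + 8170)*(-1/3914117) = 8926*(-1/3914117) = -8926/3914117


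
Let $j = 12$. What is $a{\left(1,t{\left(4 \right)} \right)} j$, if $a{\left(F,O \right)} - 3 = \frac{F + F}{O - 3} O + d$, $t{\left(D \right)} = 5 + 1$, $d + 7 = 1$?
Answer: $12$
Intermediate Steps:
$d = -6$ ($d = -7 + 1 = -6$)
$t{\left(D \right)} = 6$
$a{\left(F,O \right)} = -3 + \frac{2 F O}{-3 + O}$ ($a{\left(F,O \right)} = 3 + \left(\frac{F + F}{O - 3} O - 6\right) = 3 + \left(\frac{2 F}{-3 + O} O - 6\right) = 3 + \left(\frac{2 F O}{-3 + O} - 6\right) = 3 + \left(-6 + \frac{2 F O}{-3 + O}\right) = -3 + \frac{2 F O}{-3 + O}$)
$a{\left(1,t{\left(4 \right)} \right)} j = \frac{9 - 18 + 2 \cdot 1 \cdot 6}{-3 + 6} \cdot 12 = \frac{9 - 18 + 12}{3} \cdot 12 = \frac{1}{3} \cdot 3 \cdot 12 = 1 \cdot 12 = 12$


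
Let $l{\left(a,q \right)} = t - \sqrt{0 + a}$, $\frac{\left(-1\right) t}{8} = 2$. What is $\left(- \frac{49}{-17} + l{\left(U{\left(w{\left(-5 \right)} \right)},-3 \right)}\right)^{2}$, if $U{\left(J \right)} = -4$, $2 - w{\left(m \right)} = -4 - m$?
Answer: $\frac{48573}{289} + \frac{892 i}{17} \approx 168.07 + 52.471 i$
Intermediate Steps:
$w{\left(m \right)} = 6 + m$ ($w{\left(m \right)} = 2 - \left(-4 - m\right) = 2 + \left(4 + m\right) = 6 + m$)
$t = -16$ ($t = \left(-8\right) 2 = -16$)
$l{\left(a,q \right)} = -16 - \sqrt{a}$ ($l{\left(a,q \right)} = -16 - \sqrt{0 + a} = -16 - \sqrt{a}$)
$\left(- \frac{49}{-17} + l{\left(U{\left(w{\left(-5 \right)} \right)},-3 \right)}\right)^{2} = \left(- \frac{49}{-17} - \left(16 + \sqrt{-4}\right)\right)^{2} = \left(\left(-49\right) \left(- \frac{1}{17}\right) - \left(16 + 2 i\right)\right)^{2} = \left(\frac{49}{17} - \left(16 + 2 i\right)\right)^{2} = \left(- \frac{223}{17} - 2 i\right)^{2}$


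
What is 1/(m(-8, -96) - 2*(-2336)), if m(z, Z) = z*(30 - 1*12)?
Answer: 1/4528 ≈ 0.00022085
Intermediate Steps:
m(z, Z) = 18*z (m(z, Z) = z*(30 - 12) = z*18 = 18*z)
1/(m(-8, -96) - 2*(-2336)) = 1/(18*(-8) - 2*(-2336)) = 1/(-144 + 4672) = 1/4528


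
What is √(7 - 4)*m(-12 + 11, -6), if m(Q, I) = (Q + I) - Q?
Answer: -6*√3 ≈ -10.392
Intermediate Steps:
m(Q, I) = I (m(Q, I) = (I + Q) - Q = I)
√(7 - 4)*m(-12 + 11, -6) = √(7 - 4)*(-6) = √3*(-6) = -6*√3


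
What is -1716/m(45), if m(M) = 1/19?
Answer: -32604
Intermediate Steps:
m(M) = 1/19
-1716/m(45) = -1716/1/19 = -1716*19 = -32604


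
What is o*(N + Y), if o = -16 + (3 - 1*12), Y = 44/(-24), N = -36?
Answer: 5675/6 ≈ 945.83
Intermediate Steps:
Y = -11/6 (Y = 44*(-1/24) = -11/6 ≈ -1.8333)
o = -25 (o = -16 + (3 - 12) = -16 - 9 = -25)
o*(N + Y) = -25*(-36 - 11/6) = -25*(-227/6) = 5675/6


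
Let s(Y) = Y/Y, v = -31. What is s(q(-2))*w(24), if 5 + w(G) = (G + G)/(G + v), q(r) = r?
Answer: -83/7 ≈ -11.857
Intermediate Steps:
w(G) = -5 + 2*G/(-31 + G) (w(G) = -5 + (G + G)/(G - 31) = -5 + (2*G)/(-31 + G) = -5 + 2*G/(-31 + G))
s(Y) = 1
s(q(-2))*w(24) = 1*((155 - 3*24)/(-31 + 24)) = 1*((155 - 72)/(-7)) = 1*(-1/7*83) = 1*(-83/7) = -83/7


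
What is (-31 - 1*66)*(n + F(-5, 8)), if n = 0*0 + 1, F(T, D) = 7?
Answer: -776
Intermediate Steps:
n = 1 (n = 0 + 1 = 1)
(-31 - 1*66)*(n + F(-5, 8)) = (-31 - 1*66)*(1 + 7) = (-31 - 66)*8 = -97*8 = -776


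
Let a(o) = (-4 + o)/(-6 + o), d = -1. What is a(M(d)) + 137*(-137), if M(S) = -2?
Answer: -75073/4 ≈ -18768.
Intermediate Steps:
a(o) = (-4 + o)/(-6 + o)
a(M(d)) + 137*(-137) = (-4 - 2)/(-6 - 2) + 137*(-137) = -6/(-8) - 18769 = -⅛*(-6) - 18769 = ¾ - 18769 = -75073/4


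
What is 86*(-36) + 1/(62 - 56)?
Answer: -18575/6 ≈ -3095.8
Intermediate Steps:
86*(-36) + 1/(62 - 56) = -3096 + 1/6 = -3096 + ⅙ = -18575/6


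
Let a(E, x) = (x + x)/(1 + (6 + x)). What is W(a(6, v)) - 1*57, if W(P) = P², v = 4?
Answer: -6833/121 ≈ -56.471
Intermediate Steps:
a(E, x) = 2*x/(7 + x) (a(E, x) = (2*x)/(7 + x) = 2*x/(7 + x))
W(a(6, v)) - 1*57 = (2*4/(7 + 4))² - 1*57 = (2*4/11)² - 57 = (2*4*(1/11))² - 57 = (8/11)² - 57 = 64/121 - 57 = -6833/121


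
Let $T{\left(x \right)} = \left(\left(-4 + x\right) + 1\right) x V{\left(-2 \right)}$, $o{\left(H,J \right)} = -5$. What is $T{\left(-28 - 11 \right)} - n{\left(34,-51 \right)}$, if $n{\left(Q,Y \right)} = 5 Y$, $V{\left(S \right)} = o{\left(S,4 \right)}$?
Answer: $-7935$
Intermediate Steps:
$V{\left(S \right)} = -5$
$T{\left(x \right)} = - 5 x \left(-3 + x\right)$ ($T{\left(x \right)} = \left(\left(-4 + x\right) + 1\right) x \left(-5\right) = \left(-3 + x\right) x \left(-5\right) = x \left(-3 + x\right) \left(-5\right) = - 5 x \left(-3 + x\right)$)
$T{\left(-28 - 11 \right)} - n{\left(34,-51 \right)} = 5 \left(-28 - 11\right) \left(3 - \left(-28 - 11\right)\right) - 5 \left(-51\right) = 5 \left(-28 - 11\right) \left(3 - \left(-28 - 11\right)\right) - -255 = 5 \left(-39\right) \left(3 - -39\right) + 255 = 5 \left(-39\right) \left(3 + 39\right) + 255 = 5 \left(-39\right) 42 + 255 = -8190 + 255 = -7935$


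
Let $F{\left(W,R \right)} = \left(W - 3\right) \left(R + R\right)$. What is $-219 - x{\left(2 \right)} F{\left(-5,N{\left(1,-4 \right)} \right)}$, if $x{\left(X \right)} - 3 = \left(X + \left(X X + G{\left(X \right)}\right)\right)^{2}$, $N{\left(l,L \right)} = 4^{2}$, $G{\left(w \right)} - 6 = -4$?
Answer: $16933$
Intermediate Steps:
$G{\left(w \right)} = 2$ ($G{\left(w \right)} = 6 - 4 = 2$)
$N{\left(l,L \right)} = 16$
$x{\left(X \right)} = 3 + \left(2 + X + X^{2}\right)^{2}$ ($x{\left(X \right)} = 3 + \left(X + \left(X X + 2\right)\right)^{2} = 3 + \left(X + \left(X^{2} + 2\right)\right)^{2} = 3 + \left(X + \left(2 + X^{2}\right)\right)^{2} = 3 + \left(2 + X + X^{2}\right)^{2}$)
$F{\left(W,R \right)} = 2 R \left(-3 + W\right)$ ($F{\left(W,R \right)} = \left(-3 + W\right) 2 R = 2 R \left(-3 + W\right)$)
$-219 - x{\left(2 \right)} F{\left(-5,N{\left(1,-4 \right)} \right)} = -219 - \left(3 + \left(2 + 2 + 2^{2}\right)^{2}\right) 2 \cdot 16 \left(-3 - 5\right) = -219 - \left(3 + \left(2 + 2 + 4\right)^{2}\right) 2 \cdot 16 \left(-8\right) = -219 - \left(3 + 8^{2}\right) \left(-256\right) = -219 - \left(3 + 64\right) \left(-256\right) = -219 - 67 \left(-256\right) = -219 - -17152 = -219 + 17152 = 16933$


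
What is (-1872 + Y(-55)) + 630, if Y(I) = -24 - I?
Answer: -1211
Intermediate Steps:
(-1872 + Y(-55)) + 630 = (-1872 + (-24 - 1*(-55))) + 630 = (-1872 + (-24 + 55)) + 630 = (-1872 + 31) + 630 = -1841 + 630 = -1211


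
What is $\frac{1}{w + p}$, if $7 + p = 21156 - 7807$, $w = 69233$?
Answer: $\frac{1}{82575} \approx 1.211 \cdot 10^{-5}$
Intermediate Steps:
$p = 13342$ ($p = -7 + \left(21156 - 7807\right) = -7 + 13349 = 13342$)
$\frac{1}{w + p} = \frac{1}{69233 + 13342} = \frac{1}{82575}$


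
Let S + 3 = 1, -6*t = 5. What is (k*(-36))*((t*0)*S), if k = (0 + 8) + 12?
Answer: 0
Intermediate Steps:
t = -5/6 (t = -1/6*5 = -5/6 ≈ -0.83333)
S = -2 (S = -3 + 1 = -2)
k = 20 (k = 8 + 12 = 20)
(k*(-36))*((t*0)*S) = (20*(-36))*(-5/6*0*(-2)) = -0*(-2) = -720*0 = 0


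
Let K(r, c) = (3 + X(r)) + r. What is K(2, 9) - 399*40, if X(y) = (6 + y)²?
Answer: -15891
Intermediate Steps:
K(r, c) = 3 + r + (6 + r)² (K(r, c) = (3 + (6 + r)²) + r = 3 + r + (6 + r)²)
K(2, 9) - 399*40 = (3 + 2 + (6 + 2)²) - 399*40 = (3 + 2 + 8²) - 15960 = (3 + 2 + 64) - 15960 = 69 - 15960 = -15891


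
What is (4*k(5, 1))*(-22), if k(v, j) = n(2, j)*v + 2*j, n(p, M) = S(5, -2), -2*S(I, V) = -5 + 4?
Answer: -396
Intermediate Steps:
S(I, V) = 1/2 (S(I, V) = -(-5 + 4)/2 = -1/2*(-1) = 1/2)
n(p, M) = 1/2
k(v, j) = v/2 + 2*j
(4*k(5, 1))*(-22) = (4*((1/2)*5 + 2*1))*(-22) = (4*(5/2 + 2))*(-22) = (4*(9/2))*(-22) = 18*(-22) = -396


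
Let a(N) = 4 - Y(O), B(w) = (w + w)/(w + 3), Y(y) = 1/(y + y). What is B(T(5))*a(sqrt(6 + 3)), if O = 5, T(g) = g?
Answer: 39/8 ≈ 4.8750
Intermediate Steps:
Y(y) = 1/(2*y)
B(w) = 2*w/(3 + w) (B(w) = (2*w)/(3 + w) = 2*w/(3 + w))
a(N) = 39/10 (a(N) = 4 - 1/(2*5) = 4 - 1*1/10 = 4 - 1/10 = 39/10)
B(T(5))*a(sqrt(6 + 3)) = (2*5/(3 + 5))*(39/10) = (2*5/8)*(39/10) = (2*5*(1/8))*(39/10) = (5/4)*(39/10) = 39/8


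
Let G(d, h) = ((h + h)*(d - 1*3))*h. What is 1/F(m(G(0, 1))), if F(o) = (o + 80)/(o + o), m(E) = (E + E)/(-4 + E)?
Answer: 6/203 ≈ 0.029557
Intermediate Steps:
G(d, h) = 2*h²*(-3 + d) (G(d, h) = ((2*h)*(d - 3))*h = ((2*h)*(-3 + d))*h = (2*h*(-3 + d))*h = 2*h²*(-3 + d))
m(E) = 2*E/(-4 + E) (m(E) = (2*E)/(-4 + E) = 2*E/(-4 + E))
F(o) = (80 + o)/(2*o) (F(o) = (80 + o)/((2*o)) = (80 + o)*(1/(2*o)) = (80 + o)/(2*o))
1/F(m(G(0, 1))) = 1/((80 + 2*(2*1²*(-3 + 0))/(-4 + 2*1²*(-3 + 0)))/(2*((2*(2*1²*(-3 + 0))/(-4 + 2*1²*(-3 + 0)))))) = 1/((80 + 2*(2*1*(-3))/(-4 + 2*1*(-3)))/(2*((2*(2*1*(-3))/(-4 + 2*1*(-3)))))) = 1/((80 + 2*(-6)/(-4 - 6))/(2*((2*(-6)/(-4 - 6))))) = 1/((80 + 2*(-6)/(-10))/(2*((2*(-6)/(-10))))) = 1/((80 + 2*(-6)*(-⅒))/(2*((2*(-6)*(-⅒))))) = 1/((80 + 6/5)/(2*(6/5))) = 1/((½)*(⅚)*(406/5)) = 1/(203/6) = 6/203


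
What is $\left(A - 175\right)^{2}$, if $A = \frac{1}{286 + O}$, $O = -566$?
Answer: $\frac{2401098001}{78400} \approx 30626.0$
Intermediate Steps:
$A = - \frac{1}{280}$ ($A = \frac{1}{286 - 566} = \frac{1}{-280} = - \frac{1}{280} \approx -0.0035714$)
$\left(A - 175\right)^{2} = \left(- \frac{1}{280} - 175\right)^{2} = \left(- \frac{49001}{280}\right)^{2} = \frac{2401098001}{78400}$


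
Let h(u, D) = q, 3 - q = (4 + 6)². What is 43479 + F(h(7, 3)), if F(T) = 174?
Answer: 43653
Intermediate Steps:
q = -97 (q = 3 - (4 + 6)² = 3 - 1*10² = 3 - 1*100 = 3 - 100 = -97)
h(u, D) = -97
43479 + F(h(7, 3)) = 43479 + 174 = 43653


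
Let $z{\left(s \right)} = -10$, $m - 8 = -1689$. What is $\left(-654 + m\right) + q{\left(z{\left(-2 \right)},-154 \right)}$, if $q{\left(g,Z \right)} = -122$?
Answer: $-2457$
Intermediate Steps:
$m = -1681$ ($m = 8 - 1689 = -1681$)
$\left(-654 + m\right) + q{\left(z{\left(-2 \right)},-154 \right)} = \left(-654 - 1681\right) - 122 = -2335 - 122 = -2457$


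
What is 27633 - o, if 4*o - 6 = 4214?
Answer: 26578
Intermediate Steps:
o = 1055 (o = 3/2 + (¼)*4214 = 3/2 + 2107/2 = 1055)
27633 - o = 27633 - 1*1055 = 27633 - 1055 = 26578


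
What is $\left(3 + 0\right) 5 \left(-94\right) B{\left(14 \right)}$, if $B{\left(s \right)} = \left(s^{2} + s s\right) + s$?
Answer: $-572460$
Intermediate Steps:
$B{\left(s \right)} = s + 2 s^{2}$ ($B{\left(s \right)} = \left(s^{2} + s^{2}\right) + s = 2 s^{2} + s = s + 2 s^{2}$)
$\left(3 + 0\right) 5 \left(-94\right) B{\left(14 \right)} = \left(3 + 0\right) 5 \left(-94\right) 14 \left(1 + 2 \cdot 14\right) = 3 \cdot 5 \left(-94\right) 14 \left(1 + 28\right) = 15 \left(-94\right) 14 \cdot 29 = \left(-1410\right) 406 = -572460$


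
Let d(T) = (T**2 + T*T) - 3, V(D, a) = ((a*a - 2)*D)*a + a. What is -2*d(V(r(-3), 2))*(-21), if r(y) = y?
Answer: 8274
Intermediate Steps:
V(D, a) = a + D*a*(-2 + a**2) (V(D, a) = ((a**2 - 2)*D)*a + a = ((-2 + a**2)*D)*a + a = (D*(-2 + a**2))*a + a = D*a*(-2 + a**2) + a = a + D*a*(-2 + a**2))
d(T) = -3 + 2*T**2 (d(T) = (T**2 + T**2) - 3 = 2*T**2 - 3 = -3 + 2*T**2)
-2*d(V(r(-3), 2))*(-21) = -2*(-3 + 2*(2*(1 - 2*(-3) - 3*2**2))**2)*(-21) = -2*(-3 + 2*(2*(1 + 6 - 3*4))**2)*(-21) = -2*(-3 + 2*(2*(1 + 6 - 12))**2)*(-21) = -2*(-3 + 2*(2*(-5))**2)*(-21) = -2*(-3 + 2*(-10)**2)*(-21) = -2*(-3 + 2*100)*(-21) = -2*(-3 + 200)*(-21) = -2*197*(-21) = -394*(-21) = 8274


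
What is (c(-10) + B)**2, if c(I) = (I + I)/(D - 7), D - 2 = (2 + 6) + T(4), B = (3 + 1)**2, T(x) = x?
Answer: 8464/49 ≈ 172.73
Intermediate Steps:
B = 16 (B = 4**2 = 16)
D = 14 (D = 2 + ((2 + 6) + 4) = 2 + (8 + 4) = 2 + 12 = 14)
c(I) = 2*I/7 (c(I) = (I + I)/(14 - 7) = (2*I)/7 = (2*I)*(1/7) = 2*I/7)
(c(-10) + B)**2 = ((2/7)*(-10) + 16)**2 = (-20/7 + 16)**2 = (92/7)**2 = 8464/49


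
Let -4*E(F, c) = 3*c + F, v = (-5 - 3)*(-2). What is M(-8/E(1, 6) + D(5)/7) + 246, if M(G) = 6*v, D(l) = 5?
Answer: 342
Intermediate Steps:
v = 16 (v = -8*(-2) = 16)
E(F, c) = -3*c/4 - F/4 (E(F, c) = -(3*c + F)/4 = -(F + 3*c)/4 = -3*c/4 - F/4)
M(G) = 96 (M(G) = 6*16 = 96)
M(-8/E(1, 6) + D(5)/7) + 246 = 96 + 246 = 342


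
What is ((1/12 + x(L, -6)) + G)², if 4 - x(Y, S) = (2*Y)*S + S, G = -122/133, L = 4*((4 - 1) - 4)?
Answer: 3841396441/2547216 ≈ 1508.1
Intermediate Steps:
L = -4 (L = 4*(3 - 4) = 4*(-1) = -4)
G = -122/133 (G = -122*1/133 = -122/133 ≈ -0.91729)
x(Y, S) = 4 - S - 2*S*Y (x(Y, S) = 4 - ((2*Y)*S + S) = 4 - (2*S*Y + S) = 4 - (S + 2*S*Y) = 4 + (-S - 2*S*Y) = 4 - S - 2*S*Y)
((1/12 + x(L, -6)) + G)² = ((1/12 + (4 - 1*(-6) - 2*(-6)*(-4))) - 122/133)² = ((1/12 + (4 + 6 - 48)) - 122/133)² = ((1/12 - 38) - 122/133)² = (-455/12 - 122/133)² = (-61979/1596)² = 3841396441/2547216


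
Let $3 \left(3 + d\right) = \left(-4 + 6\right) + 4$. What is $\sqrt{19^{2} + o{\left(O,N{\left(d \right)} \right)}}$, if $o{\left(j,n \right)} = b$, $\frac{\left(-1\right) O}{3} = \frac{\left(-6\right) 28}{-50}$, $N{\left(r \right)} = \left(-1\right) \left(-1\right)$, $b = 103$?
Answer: $4 \sqrt{29} \approx 21.541$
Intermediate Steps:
$d = -1$ ($d = -3 + \frac{\left(-4 + 6\right) + 4}{3} = -3 + \frac{2 + 4}{3} = -3 + \frac{1}{3} \cdot 6 = -3 + 2 = -1$)
$N{\left(r \right)} = 1$
$O = - \frac{252}{25}$ ($O = - 3 \frac{\left(-6\right) 28}{-50} = - 3 \left(\left(-168\right) \left(- \frac{1}{50}\right)\right) = \left(-3\right) \frac{84}{25} = - \frac{252}{25} \approx -10.08$)
$o{\left(j,n \right)} = 103$
$\sqrt{19^{2} + o{\left(O,N{\left(d \right)} \right)}} = \sqrt{19^{2} + 103} = \sqrt{361 + 103} = \sqrt{464} = 4 \sqrt{29}$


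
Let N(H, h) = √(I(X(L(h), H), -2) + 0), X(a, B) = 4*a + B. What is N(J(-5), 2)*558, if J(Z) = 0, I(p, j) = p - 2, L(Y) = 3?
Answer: 558*√10 ≈ 1764.6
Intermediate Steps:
X(a, B) = B + 4*a
I(p, j) = -2 + p
N(H, h) = √(10 + H) (N(H, h) = √((-2 + (H + 4*3)) + 0) = √((-2 + (H + 12)) + 0) = √((-2 + (12 + H)) + 0) = √((10 + H) + 0) = √(10 + H))
N(J(-5), 2)*558 = √(10 + 0)*558 = √10*558 = 558*√10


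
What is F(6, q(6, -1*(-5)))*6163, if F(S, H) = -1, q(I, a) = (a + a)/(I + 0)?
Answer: -6163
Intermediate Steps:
q(I, a) = 2*a/I (q(I, a) = (2*a)/I = 2*a/I)
F(6, q(6, -1*(-5)))*6163 = -1*6163 = -6163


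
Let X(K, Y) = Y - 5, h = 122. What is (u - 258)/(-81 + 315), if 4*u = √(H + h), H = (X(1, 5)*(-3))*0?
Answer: -43/39 + √122/936 ≈ -1.0908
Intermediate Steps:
X(K, Y) = -5 + Y
H = 0 (H = ((-5 + 5)*(-3))*0 = (0*(-3))*0 = 0*0 = 0)
u = √122/4 (u = √(0 + 122)/4 = √122/4 ≈ 2.7613)
(u - 258)/(-81 + 315) = (√122/4 - 258)/(-81 + 315) = (-258 + √122/4)/234 = (-258 + √122/4)*(1/234) = -43/39 + √122/936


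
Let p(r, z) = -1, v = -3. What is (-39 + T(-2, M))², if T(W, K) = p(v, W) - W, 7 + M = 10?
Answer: 1444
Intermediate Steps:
M = 3 (M = -7 + 10 = 3)
T(W, K) = -1 - W
(-39 + T(-2, M))² = (-39 + (-1 - 1*(-2)))² = (-39 + (-1 + 2))² = (-39 + 1)² = (-38)² = 1444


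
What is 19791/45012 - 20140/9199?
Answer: -241494757/138021796 ≈ -1.7497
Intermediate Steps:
19791/45012 - 20140/9199 = 19791*(1/45012) - 20140*1/9199 = 6597/15004 - 20140/9199 = -241494757/138021796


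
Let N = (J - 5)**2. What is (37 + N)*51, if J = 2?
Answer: 2346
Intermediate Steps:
N = 9 (N = (2 - 5)**2 = (-3)**2 = 9)
(37 + N)*51 = (37 + 9)*51 = 46*51 = 2346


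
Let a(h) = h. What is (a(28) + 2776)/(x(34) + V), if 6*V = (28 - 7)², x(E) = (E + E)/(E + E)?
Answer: 5608/149 ≈ 37.638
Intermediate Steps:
x(E) = 1 (x(E) = (2*E)/((2*E)) = (2*E)*(1/(2*E)) = 1)
V = 147/2 (V = (28 - 7)²/6 = (⅙)*21² = (⅙)*441 = 147/2 ≈ 73.500)
(a(28) + 2776)/(x(34) + V) = (28 + 2776)/(1 + 147/2) = 2804/(149/2) = 2804*(2/149) = 5608/149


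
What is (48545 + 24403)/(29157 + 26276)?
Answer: 72948/55433 ≈ 1.3160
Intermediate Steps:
(48545 + 24403)/(29157 + 26276) = 72948/55433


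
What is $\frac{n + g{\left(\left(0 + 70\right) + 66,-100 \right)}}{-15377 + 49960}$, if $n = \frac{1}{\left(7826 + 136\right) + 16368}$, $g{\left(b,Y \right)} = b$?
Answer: $\frac{3308881}{841404390} \approx 0.0039326$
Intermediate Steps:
$n = \frac{1}{24330}$ ($n = \frac{1}{7962 + 16368} = \frac{1}{24330} \approx 4.1102 \cdot 10^{-5}$)
$\frac{n + g{\left(\left(0 + 70\right) + 66,-100 \right)}}{-15377 + 49960} = \frac{\frac{1}{24330} + \left(\left(0 + 70\right) + 66\right)}{-15377 + 49960} = \frac{\frac{1}{24330} + \left(70 + 66\right)}{34583} = \left(\frac{1}{24330} + 136\right) \frac{1}{34583} = \frac{3308881}{24330} \cdot \frac{1}{34583} = \frac{3308881}{841404390}$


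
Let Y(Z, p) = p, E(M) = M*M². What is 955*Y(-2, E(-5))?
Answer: -119375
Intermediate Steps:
E(M) = M³
955*Y(-2, E(-5)) = 955*(-5)³ = 955*(-125) = -119375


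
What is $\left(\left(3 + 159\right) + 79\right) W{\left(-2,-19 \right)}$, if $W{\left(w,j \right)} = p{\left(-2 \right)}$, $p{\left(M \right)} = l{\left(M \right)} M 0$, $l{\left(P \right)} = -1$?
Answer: $0$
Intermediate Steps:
$p{\left(M \right)} = 0$ ($p{\left(M \right)} = - M 0 = 0$)
$W{\left(w,j \right)} = 0$
$\left(\left(3 + 159\right) + 79\right) W{\left(-2,-19 \right)} = \left(\left(3 + 159\right) + 79\right) 0 = \left(162 + 79\right) 0 = 241 \cdot 0 = 0$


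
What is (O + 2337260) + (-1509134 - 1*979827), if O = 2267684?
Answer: 2115983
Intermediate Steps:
(O + 2337260) + (-1509134 - 1*979827) = (2267684 + 2337260) + (-1509134 - 1*979827) = 4604944 + (-1509134 - 979827) = 4604944 - 2488961 = 2115983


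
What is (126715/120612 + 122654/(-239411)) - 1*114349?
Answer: -3301907831224051/28875839532 ≈ -1.1435e+5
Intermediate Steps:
(126715/120612 + 122654/(-239411)) - 1*114349 = (126715*(1/120612) + 122654*(-1/239411)) - 114349 = (126715/120612 - 122654/239411) - 114349 = 15543420617/28875839532 - 114349 = -3301907831224051/28875839532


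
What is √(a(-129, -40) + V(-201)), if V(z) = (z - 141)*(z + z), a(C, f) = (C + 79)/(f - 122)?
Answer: √11136229/9 ≈ 370.79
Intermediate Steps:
a(C, f) = (79 + C)/(-122 + f)
V(z) = 2*z*(-141 + z) (V(z) = (-141 + z)*(2*z) = 2*z*(-141 + z))
√(a(-129, -40) + V(-201)) = √((79 - 129)/(-122 - 40) + 2*(-201)*(-141 - 201)) = √(-50/(-162) + 2*(-201)*(-342)) = √(-1/162*(-50) + 137484) = √(25/81 + 137484) = √(11136229/81) = √11136229/9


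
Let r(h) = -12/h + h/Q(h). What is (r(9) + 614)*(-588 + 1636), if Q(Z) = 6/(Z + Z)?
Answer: 2011112/3 ≈ 6.7037e+5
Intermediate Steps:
Q(Z) = 3/Z (Q(Z) = 6/((2*Z)) = 6*(1/(2*Z)) = 3/Z)
r(h) = -12/h + h²/3 (r(h) = -12/h + h/((3/h)) = -12/h + h*(h/3) = -12/h + h²/3)
(r(9) + 614)*(-588 + 1636) = ((⅓)*(-36 + 9³)/9 + 614)*(-588 + 1636) = ((⅓)*(⅑)*(-36 + 729) + 614)*1048 = ((⅓)*(⅑)*693 + 614)*1048 = (77/3 + 614)*1048 = (1919/3)*1048 = 2011112/3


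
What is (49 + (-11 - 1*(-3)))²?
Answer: 1681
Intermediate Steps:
(49 + (-11 - 1*(-3)))² = (49 + (-11 + 3))² = (49 - 8)² = 41² = 1681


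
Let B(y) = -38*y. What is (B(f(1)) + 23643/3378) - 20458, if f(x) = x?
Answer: -23070615/1126 ≈ -20489.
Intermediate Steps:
(B(f(1)) + 23643/3378) - 20458 = (-38*1 + 23643/3378) - 20458 = (-38 + 23643*(1/3378)) - 20458 = (-38 + 7881/1126) - 20458 = -34907/1126 - 20458 = -23070615/1126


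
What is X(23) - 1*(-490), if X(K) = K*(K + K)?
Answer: 1548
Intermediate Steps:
X(K) = 2*K**2 (X(K) = K*(2*K) = 2*K**2)
X(23) - 1*(-490) = 2*23**2 - 1*(-490) = 2*529 + 490 = 1058 + 490 = 1548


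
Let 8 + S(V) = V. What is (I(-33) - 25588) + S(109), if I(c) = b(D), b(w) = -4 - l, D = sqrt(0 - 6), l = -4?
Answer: -25487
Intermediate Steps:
D = I*sqrt(6) (D = sqrt(-6) = I*sqrt(6) ≈ 2.4495*I)
S(V) = -8 + V
b(w) = 0 (b(w) = -4 - 1*(-4) = -4 + 4 = 0)
I(c) = 0
(I(-33) - 25588) + S(109) = (0 - 25588) + (-8 + 109) = -25588 + 101 = -25487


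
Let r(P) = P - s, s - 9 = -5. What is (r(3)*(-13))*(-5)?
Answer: -65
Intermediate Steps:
s = 4 (s = 9 - 5 = 4)
r(P) = -4 + P (r(P) = P - 1*4 = P - 4 = -4 + P)
(r(3)*(-13))*(-5) = ((-4 + 3)*(-13))*(-5) = -1*(-13)*(-5) = 13*(-5) = -65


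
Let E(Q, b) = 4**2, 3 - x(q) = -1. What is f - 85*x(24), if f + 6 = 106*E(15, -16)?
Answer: 1350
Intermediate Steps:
x(q) = 4 (x(q) = 3 - 1*(-1) = 3 + 1 = 4)
E(Q, b) = 16
f = 1690 (f = -6 + 106*16 = -6 + 1696 = 1690)
f - 85*x(24) = 1690 - 85*4 = 1690 - 1*340 = 1690 - 340 = 1350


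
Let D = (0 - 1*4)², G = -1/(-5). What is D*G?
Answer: 16/5 ≈ 3.2000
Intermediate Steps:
G = ⅕ (G = -1*(-⅕) = ⅕ ≈ 0.20000)
D = 16 (D = (0 - 4)² = (-4)² = 16)
D*G = 16*(⅕) = 16/5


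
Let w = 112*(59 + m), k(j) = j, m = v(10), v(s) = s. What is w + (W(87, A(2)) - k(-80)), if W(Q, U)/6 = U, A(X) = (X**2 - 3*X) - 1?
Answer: 7790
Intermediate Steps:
A(X) = -1 + X**2 - 3*X
m = 10
W(Q, U) = 6*U
w = 7728 (w = 112*(59 + 10) = 112*69 = 7728)
w + (W(87, A(2)) - k(-80)) = 7728 + (6*(-1 + 2**2 - 3*2) - 1*(-80)) = 7728 + (6*(-1 + 4 - 6) + 80) = 7728 + (6*(-3) + 80) = 7728 + (-18 + 80) = 7728 + 62 = 7790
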